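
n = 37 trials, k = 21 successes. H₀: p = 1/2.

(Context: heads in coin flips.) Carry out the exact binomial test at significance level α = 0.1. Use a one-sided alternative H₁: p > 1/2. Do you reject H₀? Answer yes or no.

Exact binomial: n=37, k=21, p₀=1/2=0.5000
P(X≥21) from Σ C(n,i)·p₀^i·(1−p₀)^(n−i)
p-value (one-sided, H₁ greater) = 0.25569
At α=0.1: p ≥ α → fail to reject H₀

reject H₀: no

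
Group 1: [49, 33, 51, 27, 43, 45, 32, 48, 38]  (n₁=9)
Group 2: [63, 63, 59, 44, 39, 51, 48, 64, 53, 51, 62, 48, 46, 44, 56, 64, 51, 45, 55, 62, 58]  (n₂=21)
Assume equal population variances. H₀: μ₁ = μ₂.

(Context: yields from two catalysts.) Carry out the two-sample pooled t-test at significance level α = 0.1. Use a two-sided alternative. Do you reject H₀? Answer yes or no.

reject H₀: yes

x̄₁=40.667, s₁=8.529, n₁=9
x̄₂=53.619, s₂=7.755, n₂=21
s_p² = [8·8.529² + 20·7.755²]/28 = 63.7483
SE = √(s_p²·(1/9+1/21)) = 3.1810
t = (40.667−53.619)/3.1810 = -4.0718
df = 28
p-value (two-sided) = 0.00035
At α=0.1: p < α → reject H₀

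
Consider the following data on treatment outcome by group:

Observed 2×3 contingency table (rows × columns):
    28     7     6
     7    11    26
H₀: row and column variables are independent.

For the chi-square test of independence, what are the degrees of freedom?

df = (r−1)(c−1) = (2−1)·(3−1) = 2

degrees of freedom = 2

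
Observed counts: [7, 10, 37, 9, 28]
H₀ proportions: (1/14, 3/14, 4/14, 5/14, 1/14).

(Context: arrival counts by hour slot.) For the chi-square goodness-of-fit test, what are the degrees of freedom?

df = k − 1 = 5 − 1 = 4

degrees of freedom = 4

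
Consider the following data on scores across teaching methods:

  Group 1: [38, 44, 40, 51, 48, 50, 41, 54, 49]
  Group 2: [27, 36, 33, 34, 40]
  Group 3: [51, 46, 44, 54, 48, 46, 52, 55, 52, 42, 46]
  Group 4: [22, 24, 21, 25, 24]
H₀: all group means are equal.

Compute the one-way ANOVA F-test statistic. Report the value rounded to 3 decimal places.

Group means [46.11, 34.00, 48.73, 23.20], grand mean 41.233
SSB = Σnᵢ(x̄ᵢ−x̄)² = 2719.496; SSW = ΣΣ(x−x̄ᵢ)² = 531.871
MSB = 2719.496/3 = 906.4987; MSW = 531.871/26 = 20.4566
F = MSB/MSW = 44.3133
df = (3, 26)

test statistic = 44.313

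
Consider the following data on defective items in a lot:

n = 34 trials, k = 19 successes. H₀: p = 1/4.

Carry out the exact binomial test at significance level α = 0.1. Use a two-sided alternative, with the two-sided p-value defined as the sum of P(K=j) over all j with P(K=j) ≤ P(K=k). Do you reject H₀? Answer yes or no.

reject H₀: yes

Exact binomial: n=34, k=19, p₀=1/4=0.2500
P(X=j) = C(n,j)·p₀^j·(1−p₀)^(n−j); p = Σ P(X=j) over j with P(X=j) ≤ P(X=19)
p-value (two-sided) = 0.00018
At α=0.1: p < α → reject H₀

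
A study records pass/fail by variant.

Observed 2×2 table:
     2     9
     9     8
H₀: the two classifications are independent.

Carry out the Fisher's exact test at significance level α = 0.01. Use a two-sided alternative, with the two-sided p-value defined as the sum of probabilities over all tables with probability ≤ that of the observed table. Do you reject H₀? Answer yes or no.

Margins: r₁=11, r₂=17, c₁=11, c₂=17, n=28
p_obs = C(11,2)·C(17,9)/C(28,11); sum pmf over tables with pmf ≤ p_obs
p-value (two-sided) = 0.11496
At α=0.01: p ≥ α → fail to reject H₀

reject H₀: no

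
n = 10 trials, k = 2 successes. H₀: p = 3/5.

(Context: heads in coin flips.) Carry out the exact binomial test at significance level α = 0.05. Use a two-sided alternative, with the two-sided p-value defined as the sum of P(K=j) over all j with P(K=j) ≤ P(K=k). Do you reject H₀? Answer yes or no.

reject H₀: yes

Exact binomial: n=10, k=2, p₀=3/5=0.6000
P(X=j) = C(n,j)·p₀^j·(1−p₀)^(n−j); p = Σ P(X=j) over j with P(X=j) ≤ P(X=2)
p-value (two-sided) = 0.01834
At α=0.05: p < α → reject H₀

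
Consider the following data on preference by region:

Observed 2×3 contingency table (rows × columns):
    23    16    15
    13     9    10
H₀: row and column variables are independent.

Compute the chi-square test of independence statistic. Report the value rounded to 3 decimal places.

Row totals [54, 32], col totals [36, 25, 25], n=86
χ² = (23−22.60)²/22.60 + (16−15.70)²/15.70 + (15−15.70)²/15.70 + (13−13.40)²/13.40 + (9−9.30)²/9.30 + (10−9.30)²/9.30 = 0.1176
df = 2

test statistic = 0.118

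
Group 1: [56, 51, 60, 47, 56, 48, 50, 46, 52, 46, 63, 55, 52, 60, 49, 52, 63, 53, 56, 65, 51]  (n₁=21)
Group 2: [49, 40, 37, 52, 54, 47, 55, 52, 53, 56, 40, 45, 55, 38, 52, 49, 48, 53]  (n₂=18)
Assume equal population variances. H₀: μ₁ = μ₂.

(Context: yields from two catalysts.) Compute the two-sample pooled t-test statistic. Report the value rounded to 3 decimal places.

x̄₁=53.857, s₁=5.712, n₁=21
x̄₂=48.611, s₂=6.185, n₂=18
s_p² = [20·5.712² + 17·6.185²]/37 = 35.2121
SE = √(s_p²·(1/21+1/18)) = 1.9060
t = (53.857−48.611)/1.9060 = 2.7523
df = 37

test statistic = 2.752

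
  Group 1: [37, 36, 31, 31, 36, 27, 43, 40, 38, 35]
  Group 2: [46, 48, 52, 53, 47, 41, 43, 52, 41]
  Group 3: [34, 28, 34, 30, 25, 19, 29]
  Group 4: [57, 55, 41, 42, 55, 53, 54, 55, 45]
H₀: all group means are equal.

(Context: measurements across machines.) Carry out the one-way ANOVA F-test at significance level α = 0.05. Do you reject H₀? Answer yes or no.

reject H₀: yes

Group means [35.40, 47.00, 28.43, 50.78], grand mean 40.943
SSB = Σnᵢ(x̄ᵢ−x̄)² = 2604.216; SSW = ΣΣ(x−x̄ᵢ)² = 853.670
MSB = 2604.216/3 = 868.0720; MSW = 853.670/31 = 27.5377
F = MSB/MSW = 31.5230
df = (3, 31)
p-value (upper-tail) = 0.00000
At α=0.05: p < α → reject H₀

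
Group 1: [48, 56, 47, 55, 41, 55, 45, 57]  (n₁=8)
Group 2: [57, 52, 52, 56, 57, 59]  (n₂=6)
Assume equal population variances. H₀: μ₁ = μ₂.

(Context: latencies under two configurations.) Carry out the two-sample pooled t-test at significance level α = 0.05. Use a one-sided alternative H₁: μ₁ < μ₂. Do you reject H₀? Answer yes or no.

x̄₁=50.500, s₁=6.000, n₁=8
x̄₂=55.500, s₂=2.881, n₂=6
s_p² = [7·6.000² + 5·2.881²]/12 = 24.4583
SE = √(s_p²·(1/8+1/6)) = 2.6709
t = (50.500−55.500)/2.6709 = -1.8720
df = 12
p-value (one-sided, H₁ less) = 0.04288
At α=0.05: p < α → reject H₀

reject H₀: yes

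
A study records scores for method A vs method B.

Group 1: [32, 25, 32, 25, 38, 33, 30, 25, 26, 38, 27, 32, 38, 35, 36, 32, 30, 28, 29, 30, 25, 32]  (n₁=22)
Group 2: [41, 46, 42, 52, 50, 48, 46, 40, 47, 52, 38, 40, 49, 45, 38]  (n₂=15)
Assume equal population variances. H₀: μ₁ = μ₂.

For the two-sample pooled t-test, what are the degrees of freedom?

df = n₁ + n₂ − 2 = 22 + 15 − 2 = 35

degrees of freedom = 35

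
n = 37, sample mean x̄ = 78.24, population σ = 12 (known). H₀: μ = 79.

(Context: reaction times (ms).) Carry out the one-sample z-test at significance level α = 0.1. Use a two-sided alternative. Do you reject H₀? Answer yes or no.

SE = σ/√n = 12/√37 = 1.9728
z = (x̄−μ₀)/SE = (78.24−79)/1.9728 = -0.3852
p-value (two-sided) = 0.70006
At α=0.1: p ≥ α → fail to reject H₀

reject H₀: no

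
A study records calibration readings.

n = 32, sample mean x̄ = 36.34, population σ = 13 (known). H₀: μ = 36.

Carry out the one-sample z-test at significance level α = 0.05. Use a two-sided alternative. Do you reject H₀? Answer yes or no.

SE = σ/√n = 13/√32 = 2.2981
z = (x̄−μ₀)/SE = (36.34−36)/2.2981 = 0.1479
p-value (two-sided) = 0.88238
At α=0.05: p ≥ α → fail to reject H₀

reject H₀: no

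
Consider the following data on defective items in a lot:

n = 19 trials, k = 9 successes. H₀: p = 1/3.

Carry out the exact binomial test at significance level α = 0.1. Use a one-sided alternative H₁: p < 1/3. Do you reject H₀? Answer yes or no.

Exact binomial: n=19, k=9, p₀=1/3=0.3333
P(X≤9) from Σ C(n,i)·p₀^i·(1−p₀)^(n−i)
p-value (one-sided, H₁ less) = 0.93523
At α=0.1: p ≥ α → fail to reject H₀

reject H₀: no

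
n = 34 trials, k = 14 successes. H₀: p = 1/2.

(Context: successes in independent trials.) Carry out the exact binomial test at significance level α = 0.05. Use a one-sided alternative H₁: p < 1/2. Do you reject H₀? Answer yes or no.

reject H₀: no

Exact binomial: n=34, k=14, p₀=1/2=0.5000
P(X≤14) from Σ C(n,i)·p₀^i·(1−p₀)^(n−i)
p-value (one-sided, H₁ less) = 0.19576
At α=0.05: p ≥ α → fail to reject H₀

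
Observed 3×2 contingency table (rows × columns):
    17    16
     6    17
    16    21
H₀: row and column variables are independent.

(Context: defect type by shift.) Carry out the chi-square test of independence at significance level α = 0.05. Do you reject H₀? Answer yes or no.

Row totals [33, 23, 37], col totals [39, 54], n=93
χ² = (17−13.84)²/13.84 + (16−19.16)²/19.16 + (6−9.65)²/9.65 + (17−13.35)²/13.35 + (16−15.52)²/15.52 + (21−21.48)²/21.48 = 3.6422
df = 2
p-value (upper-tail) = 0.16184
At α=0.05: p ≥ α → fail to reject H₀

reject H₀: no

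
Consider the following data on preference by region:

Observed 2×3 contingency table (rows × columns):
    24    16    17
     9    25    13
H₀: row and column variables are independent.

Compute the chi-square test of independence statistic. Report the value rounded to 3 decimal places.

test statistic = 8.444

Row totals [57, 47], col totals [33, 41, 30], n=104
χ² = (24−18.09)²/18.09 + (16−22.47)²/22.47 + (17−16.44)²/16.44 + (9−14.91)²/14.91 + (25−18.53)²/18.53 + (13−13.56)²/13.56 = 8.4437
df = 2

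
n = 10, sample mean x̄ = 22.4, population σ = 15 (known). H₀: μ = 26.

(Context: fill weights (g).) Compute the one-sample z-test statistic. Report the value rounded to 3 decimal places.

test statistic = -0.759

SE = σ/√n = 15/√10 = 4.7434
z = (x̄−μ₀)/SE = (22.4−26)/4.7434 = -0.7589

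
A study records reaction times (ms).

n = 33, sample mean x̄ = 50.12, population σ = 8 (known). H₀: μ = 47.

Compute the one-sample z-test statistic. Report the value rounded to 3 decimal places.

SE = σ/√n = 8/√33 = 1.3926
z = (x̄−μ₀)/SE = (50.12−47)/1.3926 = 2.2404

test statistic = 2.240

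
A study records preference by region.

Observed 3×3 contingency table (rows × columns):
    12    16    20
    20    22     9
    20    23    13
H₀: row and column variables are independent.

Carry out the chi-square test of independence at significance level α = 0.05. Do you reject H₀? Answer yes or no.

Row totals [48, 51, 56], col totals [52, 61, 42], n=155
χ² = (12−16.10)²/16.10 + (16−18.89)²/18.89 + (20−13.01)²/13.01 + (20−17.11)²/17.11 + (22−20.07)²/20.07 + (9−13.82)²/13.82 + (20−18.79)²/18.79 + (23−22.04)²/22.04 + (13−15.17)²/15.17 = 8.0343
df = 4
p-value (upper-tail) = 0.09033
At α=0.05: p ≥ α → fail to reject H₀

reject H₀: no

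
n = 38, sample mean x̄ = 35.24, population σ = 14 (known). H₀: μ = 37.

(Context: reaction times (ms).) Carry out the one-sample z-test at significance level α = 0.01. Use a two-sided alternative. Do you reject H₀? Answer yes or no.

SE = σ/√n = 14/√38 = 2.2711
z = (x̄−μ₀)/SE = (35.24−37)/2.2711 = -0.7750
p-value (two-sided) = 0.43837
At α=0.01: p ≥ α → fail to reject H₀

reject H₀: no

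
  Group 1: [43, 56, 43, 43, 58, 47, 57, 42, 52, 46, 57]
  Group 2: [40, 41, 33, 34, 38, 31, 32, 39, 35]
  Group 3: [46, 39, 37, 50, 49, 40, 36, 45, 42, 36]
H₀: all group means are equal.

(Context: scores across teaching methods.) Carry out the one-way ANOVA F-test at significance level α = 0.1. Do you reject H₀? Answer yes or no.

reject H₀: yes

Group means [49.45, 35.89, 42.00], grand mean 42.900
SSB = Σnᵢ(x̄ᵢ−x̄)² = 923.084; SSW = ΣΣ(x−x̄ᵢ)² = 791.616
MSB = 923.084/2 = 461.5419; MSW = 791.616/27 = 29.3191
F = MSB/MSW = 15.7420
df = (2, 27)
p-value (upper-tail) = 0.00003
At α=0.1: p < α → reject H₀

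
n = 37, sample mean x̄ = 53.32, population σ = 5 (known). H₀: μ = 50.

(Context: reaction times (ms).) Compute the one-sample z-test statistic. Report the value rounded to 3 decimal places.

test statistic = 4.039

SE = σ/√n = 5/√37 = 0.8220
z = (x̄−μ₀)/SE = (53.32−50)/0.8220 = 4.0390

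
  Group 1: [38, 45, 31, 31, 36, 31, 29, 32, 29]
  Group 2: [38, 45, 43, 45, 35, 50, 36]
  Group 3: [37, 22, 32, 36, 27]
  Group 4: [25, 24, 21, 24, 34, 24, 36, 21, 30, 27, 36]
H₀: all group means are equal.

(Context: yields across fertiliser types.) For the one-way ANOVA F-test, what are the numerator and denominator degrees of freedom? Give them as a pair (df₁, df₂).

degrees of freedom = [3, 28]

k = 4 groups, N = 32 total
df = (k−1, N−k) = (4−1, 32−4) = (3, 28)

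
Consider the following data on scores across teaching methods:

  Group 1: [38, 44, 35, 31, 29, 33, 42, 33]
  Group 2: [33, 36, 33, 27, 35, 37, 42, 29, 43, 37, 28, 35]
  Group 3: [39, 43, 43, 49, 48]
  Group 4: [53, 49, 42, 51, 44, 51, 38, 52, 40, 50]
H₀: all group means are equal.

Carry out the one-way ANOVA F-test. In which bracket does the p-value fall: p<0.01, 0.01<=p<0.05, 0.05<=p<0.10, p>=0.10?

p-value bracket: p<0.01

Group means [35.62, 34.58, 44.40, 47.00], grand mean 39.771
SSB = Σnᵢ(x̄ᵢ−x̄)² = 1090.180; SSW = ΣΣ(x−x̄ᵢ)² = 809.992
MSB = 1090.180/3 = 363.3933; MSW = 809.992/31 = 26.1288
F = MSB/MSW = 13.9078
df = (3, 31)
p-value (upper-tail) = 0.00001
→ bracket: p<0.01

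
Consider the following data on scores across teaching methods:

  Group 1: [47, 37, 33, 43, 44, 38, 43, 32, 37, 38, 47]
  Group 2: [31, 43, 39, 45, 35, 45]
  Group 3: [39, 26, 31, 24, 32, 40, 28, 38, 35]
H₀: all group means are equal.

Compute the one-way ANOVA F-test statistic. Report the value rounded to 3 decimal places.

test statistic = 5.049

Group means [39.91, 39.67, 32.56], grand mean 37.308
SSB = Σnᵢ(x̄ᵢ−x̄)² = 311.074; SSW = ΣΣ(x−x̄ᵢ)² = 708.465
MSB = 311.074/2 = 155.5369; MSW = 708.465/23 = 30.8028
F = MSB/MSW = 5.0494
df = (2, 23)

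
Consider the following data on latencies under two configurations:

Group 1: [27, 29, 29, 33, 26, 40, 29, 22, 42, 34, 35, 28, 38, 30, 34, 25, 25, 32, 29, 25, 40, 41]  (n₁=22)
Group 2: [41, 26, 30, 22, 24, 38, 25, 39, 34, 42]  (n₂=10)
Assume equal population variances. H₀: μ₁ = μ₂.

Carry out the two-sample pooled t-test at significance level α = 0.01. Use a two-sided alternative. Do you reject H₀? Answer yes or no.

x̄₁=31.500, s₁=5.861, n₁=22
x̄₂=32.100, s₂=7.622, n₂=10
s_p² = [21·5.861² + 9·7.622²]/30 = 41.4800
SE = √(s_p²·(1/22+1/10)) = 2.4563
t = (31.500−32.100)/2.4563 = -0.2443
df = 30
p-value (two-sided) = 0.80869
At α=0.01: p ≥ α → fail to reject H₀

reject H₀: no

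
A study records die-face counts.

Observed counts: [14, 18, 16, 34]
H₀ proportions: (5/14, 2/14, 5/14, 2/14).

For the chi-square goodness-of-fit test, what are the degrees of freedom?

degrees of freedom = 3

df = k − 1 = 4 − 1 = 3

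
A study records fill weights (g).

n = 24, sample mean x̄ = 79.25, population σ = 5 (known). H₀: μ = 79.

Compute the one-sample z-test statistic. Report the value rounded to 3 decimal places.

SE = σ/√n = 5/√24 = 1.0206
z = (x̄−μ₀)/SE = (79.25−79)/1.0206 = 0.2449

test statistic = 0.245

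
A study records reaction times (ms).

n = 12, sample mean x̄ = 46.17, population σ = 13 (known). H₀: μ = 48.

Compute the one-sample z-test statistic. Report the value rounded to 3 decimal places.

test statistic = -0.488

SE = σ/√n = 13/√12 = 3.7528
z = (x̄−μ₀)/SE = (46.17−48)/3.7528 = -0.4876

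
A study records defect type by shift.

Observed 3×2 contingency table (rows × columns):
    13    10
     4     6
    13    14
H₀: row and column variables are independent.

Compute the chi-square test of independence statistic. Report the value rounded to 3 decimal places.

Row totals [23, 10, 27], col totals [30, 30], n=60
χ² = (13−11.50)²/11.50 + (10−11.50)²/11.50 + (4−5.00)²/5.00 + (6−5.00)²/5.00 + (13−13.50)²/13.50 + (14−13.50)²/13.50 = 0.8283
df = 2

test statistic = 0.828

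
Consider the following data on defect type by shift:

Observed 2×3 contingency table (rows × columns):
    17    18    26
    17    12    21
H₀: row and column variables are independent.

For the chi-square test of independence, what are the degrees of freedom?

df = (r−1)(c−1) = (2−1)·(3−1) = 2

degrees of freedom = 2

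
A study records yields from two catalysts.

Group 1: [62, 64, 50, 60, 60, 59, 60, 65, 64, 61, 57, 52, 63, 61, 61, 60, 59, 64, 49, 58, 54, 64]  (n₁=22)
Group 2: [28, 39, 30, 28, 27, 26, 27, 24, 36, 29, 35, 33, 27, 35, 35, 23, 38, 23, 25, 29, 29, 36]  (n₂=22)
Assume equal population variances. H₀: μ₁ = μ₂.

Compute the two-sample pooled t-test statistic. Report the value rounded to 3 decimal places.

x̄₁=59.409, s₁=4.542, n₁=22
x̄₂=30.091, s₂=4.946, n₂=22
s_p² = [21·4.542² + 21·4.946²]/42 = 22.5509
SE = √(s_p²·(1/22+1/22)) = 1.4318
t = (59.409−30.091)/1.4318 = 20.4763
df = 42

test statistic = 20.476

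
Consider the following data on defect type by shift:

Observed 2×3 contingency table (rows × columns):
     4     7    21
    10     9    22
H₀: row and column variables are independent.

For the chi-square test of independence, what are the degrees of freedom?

df = (r−1)(c−1) = (2−1)·(3−1) = 2

degrees of freedom = 2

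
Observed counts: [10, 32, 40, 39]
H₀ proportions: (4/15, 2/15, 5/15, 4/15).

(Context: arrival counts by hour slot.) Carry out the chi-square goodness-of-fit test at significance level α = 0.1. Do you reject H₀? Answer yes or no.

reject H₀: yes

n = 121; E_i = n·p_i = [32.27, 16.13, 40.33, 32.27]
χ² = (10−32.27)²/32.27 + (32−16.13)²/16.13 + (40−40.33)²/40.33 + (39−32.27)²/32.27 = 32.3781
df = 3
p-value (upper-tail) = 0.00000
At α=0.1: p < α → reject H₀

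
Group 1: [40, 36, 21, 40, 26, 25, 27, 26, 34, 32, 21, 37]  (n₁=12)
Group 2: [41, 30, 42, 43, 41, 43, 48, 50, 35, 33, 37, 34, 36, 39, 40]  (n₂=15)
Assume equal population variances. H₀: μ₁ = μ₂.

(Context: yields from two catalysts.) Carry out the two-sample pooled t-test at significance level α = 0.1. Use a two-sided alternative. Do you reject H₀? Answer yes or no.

x̄₁=30.417, s₁=6.947, n₁=12
x̄₂=39.467, s₂=5.475, n₂=15
s_p² = [11·6.947² + 14·5.475²]/25 = 38.0260
SE = √(s_p²·(1/12+1/15)) = 2.3883
t = (30.417−39.467)/2.3883 = -3.7893
df = 25
p-value (two-sided) = 0.00085
At α=0.1: p < α → reject H₀

reject H₀: yes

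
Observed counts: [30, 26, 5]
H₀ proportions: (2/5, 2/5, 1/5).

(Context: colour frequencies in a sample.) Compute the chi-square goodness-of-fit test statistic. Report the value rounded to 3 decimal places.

test statistic = 5.639

n = 61; E_i = n·p_i = [24.40, 24.40, 12.20]
χ² = (30−24.40)²/24.40 + (26−24.40)²/24.40 + (5−12.20)²/12.20 = 5.6393
df = 2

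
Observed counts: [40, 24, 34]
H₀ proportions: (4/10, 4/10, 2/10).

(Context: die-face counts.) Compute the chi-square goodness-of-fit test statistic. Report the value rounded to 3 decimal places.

test statistic = 16.490

n = 98; E_i = n·p_i = [39.20, 39.20, 19.60]
χ² = (40−39.20)²/39.20 + (24−39.20)²/39.20 + (34−19.60)²/19.60 = 16.4898
df = 2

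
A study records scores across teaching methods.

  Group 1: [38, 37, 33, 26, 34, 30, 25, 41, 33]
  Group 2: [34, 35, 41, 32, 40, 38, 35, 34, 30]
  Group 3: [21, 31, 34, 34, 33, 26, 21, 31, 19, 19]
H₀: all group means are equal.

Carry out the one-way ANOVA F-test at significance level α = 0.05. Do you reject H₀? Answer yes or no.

Group means [33.00, 35.44, 26.90], grand mean 31.607
SSB = Σnᵢ(x̄ᵢ−x̄)² = 371.556; SSW = ΣΣ(x−x̄ᵢ)² = 699.122
MSB = 371.556/2 = 185.7782; MSW = 699.122/25 = 27.9649
F = MSB/MSW = 6.6433
df = (2, 25)
p-value (upper-tail) = 0.00485
At α=0.05: p < α → reject H₀

reject H₀: yes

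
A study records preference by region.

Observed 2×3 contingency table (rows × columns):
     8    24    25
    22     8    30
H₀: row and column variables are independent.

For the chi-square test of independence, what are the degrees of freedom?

degrees of freedom = 2

df = (r−1)(c−1) = (2−1)·(3−1) = 2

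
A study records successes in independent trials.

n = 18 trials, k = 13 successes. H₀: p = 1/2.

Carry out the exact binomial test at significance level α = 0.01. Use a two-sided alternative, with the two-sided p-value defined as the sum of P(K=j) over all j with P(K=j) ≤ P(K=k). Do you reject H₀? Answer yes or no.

Exact binomial: n=18, k=13, p₀=1/2=0.5000
P(X=j) = C(n,j)·p₀^j·(1−p₀)^(n−j); p = Σ P(X=j) over j with P(X=j) ≤ P(X=13)
p-value (two-sided) = 0.09625
At α=0.01: p ≥ α → fail to reject H₀

reject H₀: no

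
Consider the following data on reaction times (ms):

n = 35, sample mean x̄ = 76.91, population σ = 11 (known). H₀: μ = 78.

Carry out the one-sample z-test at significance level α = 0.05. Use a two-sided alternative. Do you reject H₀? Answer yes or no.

SE = σ/√n = 11/√35 = 1.8593
z = (x̄−μ₀)/SE = (76.91−78)/1.8593 = -0.5862
p-value (two-sided) = 0.55772
At α=0.05: p ≥ α → fail to reject H₀

reject H₀: no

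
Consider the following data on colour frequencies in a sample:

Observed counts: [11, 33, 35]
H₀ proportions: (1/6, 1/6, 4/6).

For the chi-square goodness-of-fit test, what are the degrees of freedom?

degrees of freedom = 2

df = k − 1 = 3 − 1 = 2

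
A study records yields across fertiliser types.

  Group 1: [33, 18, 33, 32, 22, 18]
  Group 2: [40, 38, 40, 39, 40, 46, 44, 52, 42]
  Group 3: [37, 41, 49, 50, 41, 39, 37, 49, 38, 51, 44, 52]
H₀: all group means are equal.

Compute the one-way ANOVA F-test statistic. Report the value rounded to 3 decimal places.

test statistic = 20.869

Group means [26.00, 42.33, 44.00], grand mean 39.444
SSB = Σnᵢ(x̄ᵢ−x̄)² = 1408.667; SSW = ΣΣ(x−x̄ᵢ)² = 810.000
MSB = 1408.667/2 = 704.3333; MSW = 810.000/24 = 33.7500
F = MSB/MSW = 20.8691
df = (2, 24)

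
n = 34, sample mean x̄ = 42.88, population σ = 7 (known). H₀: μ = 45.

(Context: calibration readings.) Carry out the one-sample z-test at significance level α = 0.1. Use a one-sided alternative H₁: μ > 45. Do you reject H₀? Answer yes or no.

reject H₀: no

SE = σ/√n = 7/√34 = 1.2005
z = (x̄−μ₀)/SE = (42.88−45)/1.2005 = -1.7659
p-value (one-sided, H₁ greater) = 0.96130
At α=0.1: p ≥ α → fail to reject H₀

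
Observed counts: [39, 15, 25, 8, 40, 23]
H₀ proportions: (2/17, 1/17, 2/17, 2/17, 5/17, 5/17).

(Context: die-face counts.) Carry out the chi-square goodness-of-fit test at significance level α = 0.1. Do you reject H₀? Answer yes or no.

n = 150; E_i = n·p_i = [17.65, 8.82, 17.65, 17.65, 44.12, 44.12]
χ² = (39−17.65)²/17.65 + (15−8.82)²/8.82 + (25−17.65)²/17.65 + (8−17.65)²/17.65 + (40−44.12)²/44.12 + (23−44.12)²/44.12 = 48.9907
df = 5
p-value (upper-tail) = 0.00000
At α=0.1: p < α → reject H₀

reject H₀: yes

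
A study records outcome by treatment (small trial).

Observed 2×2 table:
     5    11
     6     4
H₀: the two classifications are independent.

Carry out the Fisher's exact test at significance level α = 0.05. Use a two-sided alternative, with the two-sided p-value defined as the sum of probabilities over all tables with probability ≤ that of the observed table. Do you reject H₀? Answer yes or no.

reject H₀: no

Margins: r₁=16, r₂=10, c₁=11, c₂=15, n=26
p_obs = C(16,5)·C(10,6)/C(26,11); sum pmf over tables with pmf ≤ p_obs
p-value (two-sided) = 0.22797
At α=0.05: p ≥ α → fail to reject H₀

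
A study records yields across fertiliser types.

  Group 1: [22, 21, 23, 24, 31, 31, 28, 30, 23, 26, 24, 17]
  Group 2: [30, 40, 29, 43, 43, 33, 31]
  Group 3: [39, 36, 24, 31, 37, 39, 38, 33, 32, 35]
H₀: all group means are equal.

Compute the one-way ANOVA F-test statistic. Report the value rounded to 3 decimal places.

Group means [25.00, 35.57, 34.40], grand mean 30.793
SSB = Σnᵢ(x̄ᵢ−x̄)² = 692.644; SSW = ΣΣ(x−x̄ᵢ)² = 630.114
MSB = 692.644/2 = 346.3222; MSW = 630.114/26 = 24.2352
F = MSB/MSW = 14.2901
df = (2, 26)

test statistic = 14.290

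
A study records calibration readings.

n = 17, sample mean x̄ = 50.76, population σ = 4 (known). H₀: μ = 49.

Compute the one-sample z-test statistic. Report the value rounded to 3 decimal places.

test statistic = 1.814

SE = σ/√n = 4/√17 = 0.9701
z = (x̄−μ₀)/SE = (50.76−49)/0.9701 = 1.8142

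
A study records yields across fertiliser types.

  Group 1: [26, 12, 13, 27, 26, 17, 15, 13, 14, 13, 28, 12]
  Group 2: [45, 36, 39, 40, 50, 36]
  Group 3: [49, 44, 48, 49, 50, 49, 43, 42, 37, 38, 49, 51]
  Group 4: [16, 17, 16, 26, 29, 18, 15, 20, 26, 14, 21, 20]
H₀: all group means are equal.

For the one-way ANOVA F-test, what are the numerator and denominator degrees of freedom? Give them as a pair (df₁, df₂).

k = 4 groups, N = 42 total
df = (k−1, N−k) = (4−1, 42−4) = (3, 38)

degrees of freedom = [3, 38]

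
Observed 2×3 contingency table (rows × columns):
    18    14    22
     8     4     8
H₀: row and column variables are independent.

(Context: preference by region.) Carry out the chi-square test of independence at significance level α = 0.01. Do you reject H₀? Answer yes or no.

Row totals [54, 20], col totals [26, 18, 30], n=74
χ² = (18−18.97)²/18.97 + (14−13.14)²/13.14 + (22−21.89)²/21.89 + (8−7.03)²/7.03 + (4−4.86)²/4.86 + (8−8.11)²/8.11 = 0.3973
df = 2
p-value (upper-tail) = 0.81984
At α=0.01: p ≥ α → fail to reject H₀

reject H₀: no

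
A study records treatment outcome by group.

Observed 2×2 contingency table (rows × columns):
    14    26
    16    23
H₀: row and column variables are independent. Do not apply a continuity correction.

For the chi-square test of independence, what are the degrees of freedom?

df = (r−1)(c−1) = (2−1)·(2−1) = 1

degrees of freedom = 1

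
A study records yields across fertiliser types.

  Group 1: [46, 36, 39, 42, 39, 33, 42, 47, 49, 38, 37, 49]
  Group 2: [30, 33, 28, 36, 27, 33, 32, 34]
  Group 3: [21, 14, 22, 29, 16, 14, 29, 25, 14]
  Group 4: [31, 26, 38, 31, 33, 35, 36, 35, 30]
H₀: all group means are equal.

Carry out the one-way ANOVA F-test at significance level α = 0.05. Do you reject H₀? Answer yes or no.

reject H₀: yes

Group means [41.42, 31.62, 20.44, 32.78], grand mean 32.342
SSB = Σnᵢ(x̄ᵢ−x̄)² = 2267.983; SSW = ΣΣ(x−x̄ᵢ)² = 798.569
MSB = 2267.983/3 = 755.9944; MSW = 798.569/34 = 23.4873
F = MSB/MSW = 32.1873
df = (3, 34)
p-value (upper-tail) = 0.00000
At α=0.05: p < α → reject H₀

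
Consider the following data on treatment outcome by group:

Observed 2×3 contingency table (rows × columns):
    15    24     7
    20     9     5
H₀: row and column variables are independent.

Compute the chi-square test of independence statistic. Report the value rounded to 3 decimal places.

test statistic = 6.205

Row totals [46, 34], col totals [35, 33, 12], n=80
χ² = (15−20.12)²/20.12 + (24−18.98)²/18.98 + (7−6.90)²/6.90 + (20−14.88)²/14.88 + (9−14.03)²/14.03 + (5−5.10)²/5.10 = 6.2054
df = 2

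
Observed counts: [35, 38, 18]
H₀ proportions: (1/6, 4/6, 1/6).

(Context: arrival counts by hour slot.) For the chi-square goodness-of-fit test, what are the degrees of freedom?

df = k − 1 = 3 − 1 = 2

degrees of freedom = 2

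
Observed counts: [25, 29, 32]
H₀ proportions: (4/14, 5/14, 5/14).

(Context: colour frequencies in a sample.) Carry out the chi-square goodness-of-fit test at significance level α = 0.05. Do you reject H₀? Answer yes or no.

reject H₀: no

n = 86; E_i = n·p_i = [24.57, 30.71, 30.71]
χ² = (25−24.57)²/24.57 + (29−30.71)²/30.71 + (32−30.71)²/30.71 = 0.1570
df = 2
p-value (upper-tail) = 0.92451
At α=0.05: p ≥ α → fail to reject H₀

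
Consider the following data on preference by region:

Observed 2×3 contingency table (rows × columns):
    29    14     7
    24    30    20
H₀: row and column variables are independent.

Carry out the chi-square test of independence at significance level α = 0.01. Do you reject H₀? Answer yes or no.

Row totals [50, 74], col totals [53, 44, 27], n=124
χ² = (29−21.37)²/21.37 + (14−17.74)²/17.74 + (7−10.89)²/10.89 + (24−31.63)²/31.63 + (30−26.26)²/26.26 + (20−16.11)²/16.11 = 8.2116
df = 2
p-value (upper-tail) = 0.01648
At α=0.01: p ≥ α → fail to reject H₀

reject H₀: no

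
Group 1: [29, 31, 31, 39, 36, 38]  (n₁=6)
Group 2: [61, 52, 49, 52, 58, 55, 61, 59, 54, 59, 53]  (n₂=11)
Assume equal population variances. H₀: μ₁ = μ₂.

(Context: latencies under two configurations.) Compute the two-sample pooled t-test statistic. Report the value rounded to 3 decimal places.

x̄₁=34.000, s₁=4.195, n₁=6
x̄₂=55.727, s₂=4.077, n₂=11
s_p² = [5·4.195² + 10·4.077²]/15 = 16.9455
SE = √(s_p²·(1/6+1/11)) = 2.0892
t = (34.000−55.727)/2.0892 = -10.3998
df = 15

test statistic = -10.400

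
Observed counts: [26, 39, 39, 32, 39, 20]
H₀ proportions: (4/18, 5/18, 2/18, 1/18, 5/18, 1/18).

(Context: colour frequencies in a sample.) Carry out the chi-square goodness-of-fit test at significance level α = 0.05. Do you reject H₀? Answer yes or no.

n = 195; E_i = n·p_i = [43.33, 54.17, 21.67, 10.83, 54.17, 10.83]
χ² = (26−43.33)²/43.33 + (39−54.17)²/54.17 + (39−21.67)²/21.67 + (32−10.83)²/10.83 + (39−54.17)²/54.17 + (20−10.83)²/10.83 = 78.4062
df = 5
p-value (upper-tail) = 0.00000
At α=0.05: p < α → reject H₀

reject H₀: yes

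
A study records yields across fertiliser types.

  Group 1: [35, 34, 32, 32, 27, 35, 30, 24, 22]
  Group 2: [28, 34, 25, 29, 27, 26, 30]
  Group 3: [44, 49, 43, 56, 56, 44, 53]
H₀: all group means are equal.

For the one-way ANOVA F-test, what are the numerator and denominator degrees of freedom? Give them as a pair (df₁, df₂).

k = 3 groups, N = 23 total
df = (k−1, N−k) = (3−1, 23−3) = (2, 20)

degrees of freedom = [2, 20]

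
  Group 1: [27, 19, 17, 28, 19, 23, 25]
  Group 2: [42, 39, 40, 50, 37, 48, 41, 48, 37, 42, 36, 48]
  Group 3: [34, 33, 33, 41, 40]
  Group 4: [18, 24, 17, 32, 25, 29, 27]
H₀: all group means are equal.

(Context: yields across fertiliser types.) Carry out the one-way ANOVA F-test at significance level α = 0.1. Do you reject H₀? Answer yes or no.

reject H₀: yes

Group means [22.57, 42.33, 36.20, 24.57], grand mean 32.871
SSB = Σnᵢ(x̄ᵢ−x̄)² = 2354.589; SSW = ΣΣ(x−x̄ᵢ)² = 626.895
MSB = 2354.589/3 = 784.8629; MSW = 626.895/27 = 23.2183
F = MSB/MSW = 33.8036
df = (3, 27)
p-value (upper-tail) = 0.00000
At α=0.1: p < α → reject H₀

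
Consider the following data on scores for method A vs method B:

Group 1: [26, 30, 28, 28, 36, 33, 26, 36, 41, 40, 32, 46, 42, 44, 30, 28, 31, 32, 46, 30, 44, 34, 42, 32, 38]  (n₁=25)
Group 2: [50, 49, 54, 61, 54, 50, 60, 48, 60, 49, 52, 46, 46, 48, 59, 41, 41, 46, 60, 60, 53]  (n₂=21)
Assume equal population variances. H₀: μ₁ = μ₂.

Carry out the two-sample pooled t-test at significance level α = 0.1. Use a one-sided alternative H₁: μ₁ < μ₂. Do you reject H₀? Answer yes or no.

x̄₁=35.000, s₁=6.474, n₁=25
x̄₂=51.762, s₂=6.332, n₂=21
s_p² = [24·6.474² + 20·6.332²]/44 = 41.0866
SE = √(s_p²·(1/25+1/21)) = 1.8974
t = (35.000−51.762)/1.8974 = -8.8343
df = 44
p-value (one-sided, H₁ less) = 0.00000
At α=0.1: p < α → reject H₀

reject H₀: yes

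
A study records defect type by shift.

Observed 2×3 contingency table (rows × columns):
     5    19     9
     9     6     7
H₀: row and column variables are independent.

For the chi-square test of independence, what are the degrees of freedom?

degrees of freedom = 2

df = (r−1)(c−1) = (2−1)·(3−1) = 2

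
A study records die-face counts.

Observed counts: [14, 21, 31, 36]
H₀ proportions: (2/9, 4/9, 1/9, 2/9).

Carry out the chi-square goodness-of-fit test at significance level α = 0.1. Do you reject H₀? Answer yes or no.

reject H₀: yes

n = 102; E_i = n·p_i = [22.67, 45.33, 11.33, 22.67]
χ² = (14−22.67)²/22.67 + (21−45.33)²/45.33 + (31−11.33)²/11.33 + (36−22.67)²/22.67 = 58.3456
df = 3
p-value (upper-tail) = 0.00000
At α=0.1: p < α → reject H₀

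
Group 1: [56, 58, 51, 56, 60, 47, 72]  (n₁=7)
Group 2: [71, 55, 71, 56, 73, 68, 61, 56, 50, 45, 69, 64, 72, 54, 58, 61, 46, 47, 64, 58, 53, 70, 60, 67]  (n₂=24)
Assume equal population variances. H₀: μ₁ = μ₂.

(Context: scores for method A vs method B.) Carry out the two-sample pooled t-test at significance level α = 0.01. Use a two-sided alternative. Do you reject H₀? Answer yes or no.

reject H₀: no

x̄₁=57.143, s₁=7.883, n₁=7
x̄₂=60.375, s₂=8.647, n₂=24
s_p² = [6·7.883² + 23·8.647²]/29 = 72.1546
SE = √(s_p²·(1/7+1/24)) = 3.6489
t = (57.143−60.375)/3.6489 = -0.8858
df = 29
p-value (two-sided) = 0.38302
At α=0.01: p ≥ α → fail to reject H₀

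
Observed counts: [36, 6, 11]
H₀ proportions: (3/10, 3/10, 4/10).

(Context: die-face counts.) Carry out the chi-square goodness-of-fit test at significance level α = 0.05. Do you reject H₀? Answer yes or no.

reject H₀: yes

n = 53; E_i = n·p_i = [15.90, 15.90, 21.20]
χ² = (36−15.90)²/15.90 + (6−15.90)²/15.90 + (11−21.20)²/21.20 = 36.4811
df = 2
p-value (upper-tail) = 0.00000
At α=0.05: p < α → reject H₀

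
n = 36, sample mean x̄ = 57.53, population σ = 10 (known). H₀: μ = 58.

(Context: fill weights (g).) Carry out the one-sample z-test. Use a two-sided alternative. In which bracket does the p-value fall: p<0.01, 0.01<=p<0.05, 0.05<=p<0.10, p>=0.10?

p-value bracket: p>=0.10

SE = σ/√n = 10/√36 = 1.6667
z = (x̄−μ₀)/SE = (57.53−58)/1.6667 = -0.2820
p-value (two-sided) = 0.77794
→ bracket: p>=0.10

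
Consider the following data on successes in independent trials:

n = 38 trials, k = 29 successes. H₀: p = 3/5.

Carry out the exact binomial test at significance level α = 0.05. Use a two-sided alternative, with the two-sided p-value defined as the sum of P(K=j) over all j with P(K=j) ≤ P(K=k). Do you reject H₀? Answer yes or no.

reject H₀: yes

Exact binomial: n=38, k=29, p₀=3/5=0.6000
P(X=j) = C(n,j)·p₀^j·(1−p₀)^(n−j); p = Σ P(X=j) over j with P(X=j) ≤ P(X=29)
p-value (two-sided) = 0.04624
At α=0.05: p < α → reject H₀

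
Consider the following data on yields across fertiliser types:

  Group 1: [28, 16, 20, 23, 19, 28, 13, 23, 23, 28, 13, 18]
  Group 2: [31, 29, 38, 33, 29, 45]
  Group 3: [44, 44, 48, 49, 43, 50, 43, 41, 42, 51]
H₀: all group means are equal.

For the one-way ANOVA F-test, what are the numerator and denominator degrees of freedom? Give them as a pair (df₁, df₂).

degrees of freedom = [2, 25]

k = 3 groups, N = 28 total
df = (k−1, N−k) = (3−1, 28−3) = (2, 25)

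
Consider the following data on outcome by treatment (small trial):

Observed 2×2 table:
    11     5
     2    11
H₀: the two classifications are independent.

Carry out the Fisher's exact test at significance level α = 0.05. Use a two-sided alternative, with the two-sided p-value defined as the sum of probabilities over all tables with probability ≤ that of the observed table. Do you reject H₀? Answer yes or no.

reject H₀: yes

Margins: r₁=16, r₂=13, c₁=13, c₂=16, n=29
p_obs = C(16,11)·C(13,2)/C(29,13); sum pmf over tables with pmf ≤ p_obs
p-value (two-sided) = 0.00788
At α=0.05: p < α → reject H₀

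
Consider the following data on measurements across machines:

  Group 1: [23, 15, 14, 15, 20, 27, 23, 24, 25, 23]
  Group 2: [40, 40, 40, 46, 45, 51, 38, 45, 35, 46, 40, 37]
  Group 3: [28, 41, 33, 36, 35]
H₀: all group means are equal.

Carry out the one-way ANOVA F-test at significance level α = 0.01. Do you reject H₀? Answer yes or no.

reject H₀: yes

Group means [20.90, 41.92, 34.60], grand mean 32.778
SSB = Σnᵢ(x̄ᵢ−x̄)² = 2429.650; SSW = ΣΣ(x−x̄ᵢ)² = 521.017
MSB = 2429.650/2 = 1214.8250; MSW = 521.017/24 = 21.7090
F = MSB/MSW = 55.9594
df = (2, 24)
p-value (upper-tail) = 0.00000
At α=0.01: p < α → reject H₀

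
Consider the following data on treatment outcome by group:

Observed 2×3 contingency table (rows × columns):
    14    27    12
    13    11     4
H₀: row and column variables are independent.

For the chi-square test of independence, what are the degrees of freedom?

df = (r−1)(c−1) = (2−1)·(3−1) = 2

degrees of freedom = 2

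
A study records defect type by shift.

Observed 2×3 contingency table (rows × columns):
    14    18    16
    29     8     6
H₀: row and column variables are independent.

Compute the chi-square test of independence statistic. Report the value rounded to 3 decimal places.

test statistic = 13.390

Row totals [48, 43], col totals [43, 26, 22], n=91
χ² = (14−22.68)²/22.68 + (18−13.71)²/13.71 + (16−11.60)²/11.60 + (29−20.32)²/20.32 + (8−12.29)²/12.29 + (6−10.40)²/10.40 = 13.3899
df = 2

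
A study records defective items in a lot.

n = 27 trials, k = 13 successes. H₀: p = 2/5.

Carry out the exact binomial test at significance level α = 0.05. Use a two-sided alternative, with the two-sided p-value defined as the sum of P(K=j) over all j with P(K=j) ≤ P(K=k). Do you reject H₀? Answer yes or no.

Exact binomial: n=27, k=13, p₀=2/5=0.4000
P(X=j) = C(n,j)·p₀^j·(1−p₀)^(n−j); p = Σ P(X=j) over j with P(X=j) ≤ P(X=13)
p-value (two-sided) = 0.43408
At α=0.05: p ≥ α → fail to reject H₀

reject H₀: no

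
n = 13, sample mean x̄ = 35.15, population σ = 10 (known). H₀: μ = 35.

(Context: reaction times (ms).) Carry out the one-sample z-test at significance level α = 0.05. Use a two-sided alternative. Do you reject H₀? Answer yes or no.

SE = σ/√n = 10/√13 = 2.7735
z = (x̄−μ₀)/SE = (35.15−35)/2.7735 = 0.0541
p-value (two-sided) = 0.95687
At α=0.05: p ≥ α → fail to reject H₀

reject H₀: no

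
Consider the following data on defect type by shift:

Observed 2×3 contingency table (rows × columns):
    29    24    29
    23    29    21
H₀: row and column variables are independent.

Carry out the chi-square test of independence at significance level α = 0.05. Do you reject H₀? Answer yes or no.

Row totals [82, 73], col totals [52, 53, 50], n=155
χ² = (29−27.51)²/27.51 + (24−28.04)²/28.04 + (29−26.45)²/26.45 + (23−24.49)²/24.49 + (29−24.96)²/24.96 + (21−23.55)²/23.55 = 1.9279
df = 2
p-value (upper-tail) = 0.38138
At α=0.05: p ≥ α → fail to reject H₀

reject H₀: no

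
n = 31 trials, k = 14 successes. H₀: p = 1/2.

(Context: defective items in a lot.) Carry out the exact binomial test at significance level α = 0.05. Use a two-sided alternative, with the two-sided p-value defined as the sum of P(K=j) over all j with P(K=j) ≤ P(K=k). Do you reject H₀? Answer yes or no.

Exact binomial: n=31, k=14, p₀=1/2=0.5000
P(X=j) = C(n,j)·p₀^j·(1−p₀)^(n−j); p = Σ P(X=j) over j with P(X=j) ≤ P(X=14)
p-value (two-sided) = 0.72010
At α=0.05: p ≥ α → fail to reject H₀

reject H₀: no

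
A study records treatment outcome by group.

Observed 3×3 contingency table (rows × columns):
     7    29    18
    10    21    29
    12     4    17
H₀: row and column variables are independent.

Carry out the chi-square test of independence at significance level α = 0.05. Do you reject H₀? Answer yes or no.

Row totals [54, 60, 33], col totals [29, 54, 64], n=147
χ² = (7−10.65)²/10.65 + (29−19.84)²/19.84 + (18−23.51)²/23.51 + (10−11.84)²/11.84 + (21−22.04)²/22.04 + (29−26.12)²/26.12 + (12−6.51)²/6.51 + (4−12.12)²/12.12 + (17−14.37)²/14.37 = 17.9821
df = 4
p-value (upper-tail) = 0.00124
At α=0.05: p < α → reject H₀

reject H₀: yes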